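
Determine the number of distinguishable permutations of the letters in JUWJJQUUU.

JUWJJQUUU has 9 letters with J appearing 3 times and U appearing 4 times.
So there are 9! / (4!·3!) = 2520 distinguishable arrangements.

2520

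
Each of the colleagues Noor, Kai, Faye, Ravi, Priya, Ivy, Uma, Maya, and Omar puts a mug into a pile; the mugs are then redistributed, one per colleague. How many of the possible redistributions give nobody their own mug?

133496

This is the derangement count D_9: permutations of 9 items with no fixed point.
By inclusion–exclusion this is Σ_{j=0}^{9} (−1)^j C(9,j)·(9−j)!.
Computing: 362880 − 362880 + 181440 − 60480 + 15120 − 3024 + 504 − 72 + 9 − 1 = 133496.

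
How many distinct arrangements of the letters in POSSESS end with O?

30

With the last slot taken by O, it remains to arrange the other 6 letters (PSSESS).
Those 6 letters have S appearing 4 times, giving (6)!/(4!) = 30.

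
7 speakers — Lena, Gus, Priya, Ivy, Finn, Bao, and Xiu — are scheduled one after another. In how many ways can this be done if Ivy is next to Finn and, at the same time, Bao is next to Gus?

Treat {Ivy,Finn} as one block (2 orders) and {Bao,Gus} as another (2 orders).
That leaves 5 units to arrange: 2 × 2 × 5! = 4 × 120 = 480.

480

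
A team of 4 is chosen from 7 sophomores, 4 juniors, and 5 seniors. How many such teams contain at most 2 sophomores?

1470

Split by how many sophomores are chosen (0 through 2).
Sum: C(7,0)·C(9,4) + C(7,1)·C(9,3) + C(7,2)·C(9,2) = 126 + 588 + 756 = 1470.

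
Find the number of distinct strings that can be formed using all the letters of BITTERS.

Letter multiplicities in BITTERS: B×1, E×1, I×1, R×1, S×1, T×2.
So there are 7! / (2!) = 2520 distinguishable arrangements.

2520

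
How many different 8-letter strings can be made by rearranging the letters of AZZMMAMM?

420

AZZMMAMM has 8 letters with A appearing twice, M appearing 4 times, and Z appearing twice.
So there are 8! / (4!·2!·2!) = 420 distinguishable arrangements.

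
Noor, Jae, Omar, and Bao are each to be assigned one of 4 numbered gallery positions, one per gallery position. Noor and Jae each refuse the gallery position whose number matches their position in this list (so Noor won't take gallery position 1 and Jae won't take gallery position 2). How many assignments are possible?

14

Let Aᵢ (for i ∈ {1, 2}) be the placements that put person i in their forbidden gallery position. Any j of these fix j positions, leaving (4−j)! ways to fill the rest, and there are C(2,j) ways to pick which j.
By inclusion–exclusion, the number of valid placements is Σ_{j=0}^{2} (−1)^j C(2,j)·(4−j)!.
Computing: 24 − 12 + 2 = 14.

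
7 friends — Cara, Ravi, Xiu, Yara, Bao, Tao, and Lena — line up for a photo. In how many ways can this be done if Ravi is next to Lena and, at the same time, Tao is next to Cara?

Treat {Ravi,Lena} as one block (2 orders) and {Tao,Cara} as another (2 orders).
That leaves 5 units to arrange: 2 × 2 × 5! = 4 × 120 = 480.

480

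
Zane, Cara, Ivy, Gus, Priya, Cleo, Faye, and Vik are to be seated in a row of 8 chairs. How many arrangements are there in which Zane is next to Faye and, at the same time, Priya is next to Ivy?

Treat {Zane,Faye} as one block (2 orders) and {Priya,Ivy} as another (2 orders).
That leaves 6 units to arrange: 2 × 2 × 6! = 4 × 720 = 2880.

2880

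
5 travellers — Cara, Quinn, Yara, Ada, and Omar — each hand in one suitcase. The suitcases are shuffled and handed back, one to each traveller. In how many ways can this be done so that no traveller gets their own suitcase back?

Count assignments avoiding every fixed point. For any j of the 5 travellers fixed to their own suitcase, the other 5−j can be arranged in (5−j)! ways.
By inclusion–exclusion this is Σ_{j=0}^{5} (−1)^j C(5,j)·(5−j)!.
Computing: 120 − 120 + 60 − 20 + 5 − 1 = 44.

44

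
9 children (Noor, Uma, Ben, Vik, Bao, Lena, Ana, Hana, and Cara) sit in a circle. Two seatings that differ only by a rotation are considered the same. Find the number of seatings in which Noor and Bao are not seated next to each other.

All circular seatings of 9 people number (8)! = 40320.
Seatings with Noor beside Bao: treat them as a block with 2 internal orders, giving 2 × (7)! = 10080.
Subtracting, 40320 − 10080 = 30240.

30240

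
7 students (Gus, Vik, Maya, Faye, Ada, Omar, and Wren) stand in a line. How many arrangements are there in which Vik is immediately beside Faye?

1440

Place the 5 others and the Vik-Faye pair as 6 objects in a line; the pair has 2 internal arrangements.
So the count is 2·(6)! = 1440.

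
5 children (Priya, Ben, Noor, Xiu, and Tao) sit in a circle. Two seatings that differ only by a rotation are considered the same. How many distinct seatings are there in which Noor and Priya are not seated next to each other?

12

All circular seatings of 5 people number (4)! = 24.
Those with Noor next to Priya: fuse the pair into one unit and seat 4 units around a circle — 2·(3)! = 12.
Subtracting, 24 − 12 = 12.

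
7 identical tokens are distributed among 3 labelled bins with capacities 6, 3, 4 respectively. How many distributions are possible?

Ignoring the caps, the number of non-negative solutions to x_1+…+x_3 = 7 is C(9,2) = 36.
Subtract solutions that violate a single cap (substitute x_i' = x_i − (cap_i+1)): x_1 ≥ 7 gives C(2,2) = 1; x_2 ≥ 4 gives C(5,2) = 10; x_3 ≥ 5 gives C(4,2) = 6. Together 17.
No two caps can be exceeded simultaneously, so the pair terms are all 0.
By inclusion–exclusion the count is 36 − 17 + 0 = 19.

19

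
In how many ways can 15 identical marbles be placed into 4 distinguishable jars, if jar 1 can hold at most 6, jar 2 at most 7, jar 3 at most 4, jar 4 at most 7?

Without the upper bounds there are C(18,3) = 816 ways to split 15 among 4 jars.
Subtract solutions that violate a single cap (substitute x_i' = x_i − (cap_i+1)): x_1 ≥ 7 gives C(11,3) = 165; x_2 ≥ 8 gives C(10,3) = 120; x_3 ≥ 5 gives C(13,3) = 286; x_4 ≥ 8 gives C(10,3) = 120. Together 691.
Add back pairs where two caps are both exceeded: 1 + 20 + 1 + 10 + 0 + 10 = 42.
By inclusion–exclusion the count is 816 − 691 + 42 = 167.

167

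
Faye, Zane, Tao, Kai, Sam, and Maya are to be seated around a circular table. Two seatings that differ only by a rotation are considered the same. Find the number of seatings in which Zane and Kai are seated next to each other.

Glue Zane and Kai into a block (2 internal orders). Seating 5 units around a circle gives (4)! arrangements.
So 2 × (4)! = 2 × 24 = 48.

48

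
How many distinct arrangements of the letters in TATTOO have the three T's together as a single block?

Treat the 3 copies of T as a single block. The multiset to arrange is then {TTT, A, O, O}, 4 items in all.
That gives (4)!/(2!) = 12 arrangements.

12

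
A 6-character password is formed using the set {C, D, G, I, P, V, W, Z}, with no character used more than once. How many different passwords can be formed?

This is a permutation of 6 out of 8: P(8,6) = 8!/2!.
That product is 8 × 7 × 6 × 5 × 4 × 3 = 20160.

20160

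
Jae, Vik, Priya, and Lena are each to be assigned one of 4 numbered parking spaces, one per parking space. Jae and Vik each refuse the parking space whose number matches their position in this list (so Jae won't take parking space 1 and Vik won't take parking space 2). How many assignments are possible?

14

Let Aᵢ (for i ∈ {1, 2}) be the placements that put person i in their forbidden parking space. Any j of these fix j positions, leaving (4−j)! ways to fill the rest, and there are C(2,j) ways to pick which j.
By inclusion–exclusion, the number of valid placements is Σ_{j=0}^{2} (−1)^j C(2,j)·(4−j)!.
Computing: 24 − 12 + 2 = 14.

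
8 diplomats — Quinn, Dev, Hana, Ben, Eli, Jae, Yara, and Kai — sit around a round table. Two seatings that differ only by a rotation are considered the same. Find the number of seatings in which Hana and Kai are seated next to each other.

Glue Hana and Kai into a block (2 internal orders). Seating 7 units around a circle gives (6)! arrangements.
So 2 × (6)! = 2 × 720 = 1440.

1440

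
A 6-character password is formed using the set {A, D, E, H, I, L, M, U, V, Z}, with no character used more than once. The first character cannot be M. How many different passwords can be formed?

136080

The first character has 10−1 = 9 choices (anything except M).
The remaining 5 characters are filled from the other 9 symbols without repetition: 9 × 8 × 7 × 6 × 5 = 15120.
Total: 9 × 15120 = 136080.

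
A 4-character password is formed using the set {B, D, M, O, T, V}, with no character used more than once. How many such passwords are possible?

360

This is a permutation of 4 out of 6: P(6,4) = 6!/2!.
That product is 6 × 5 × 4 × 3 = 360.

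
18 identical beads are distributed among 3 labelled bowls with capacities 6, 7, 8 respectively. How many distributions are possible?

10

Ignoring the caps, the number of non-negative solutions to x_1+…+x_3 = 18 is C(20,2) = 190.
Subtract solutions that violate a single cap (substitute x_i' = x_i − (cap_i+1)): x_1 ≥ 7 gives C(13,2) = 78; x_2 ≥ 8 gives C(12,2) = 66; x_3 ≥ 9 gives C(11,2) = 55. Together 199.
Add back pairs where two caps are both exceeded: 10 + 6 + 3 = 19.
By inclusion–exclusion the count is 190 − 199 + 19 = 10.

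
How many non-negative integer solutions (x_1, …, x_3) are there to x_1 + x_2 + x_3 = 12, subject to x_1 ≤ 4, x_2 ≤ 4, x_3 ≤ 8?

15

Ignoring the caps, the number of non-negative solutions to x_1+…+x_3 = 12 is C(14,2) = 91.
Subtract solutions that violate a single cap (substitute x_i' = x_i − (cap_i+1)): x_1 ≥ 5 gives C(9,2) = 36; x_2 ≥ 5 gives C(9,2) = 36; x_3 ≥ 9 gives C(5,2) = 10. Together 82.
Add back pairs where two caps are both exceeded: 6 + 0 + 0 = 6.
By inclusion–exclusion the count is 91 − 82 + 6 = 15.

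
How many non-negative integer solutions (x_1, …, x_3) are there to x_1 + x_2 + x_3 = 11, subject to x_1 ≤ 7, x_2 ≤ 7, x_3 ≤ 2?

Ignoring the caps, the number of non-negative solutions to x_1+…+x_3 = 11 is C(13,2) = 78.
Subtract solutions that violate a single cap (substitute x_i' = x_i − (cap_i+1)): x_1 ≥ 8 gives C(5,2) = 10; x_2 ≥ 8 gives C(5,2) = 10; x_3 ≥ 3 gives C(10,2) = 45. Together 65.
Add back pairs where two caps are both exceeded: 0 + 1 + 1 = 2.
By inclusion–exclusion the count is 78 − 65 + 2 = 15.

15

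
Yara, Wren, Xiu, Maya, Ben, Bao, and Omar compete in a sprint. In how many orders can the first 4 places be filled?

840

There are 7 choices for 1st place, 6 for 2nd, and so on down to 4 for position 4.
That gives 7 × 6 × 5 × 4 = 840.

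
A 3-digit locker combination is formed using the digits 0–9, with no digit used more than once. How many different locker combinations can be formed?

This is a permutation of 3 out of 10: P(10,3) = 10!/7!.
That product is 10 × 9 × 8 = 720.

720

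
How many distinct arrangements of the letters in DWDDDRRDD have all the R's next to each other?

56

Treat the 2 copies of R as a single block. The multiset to arrange is then {RR, D, D, D, D, D, D, W}, 8 items in all.
That gives (8)!/(6!) = 56 arrangements.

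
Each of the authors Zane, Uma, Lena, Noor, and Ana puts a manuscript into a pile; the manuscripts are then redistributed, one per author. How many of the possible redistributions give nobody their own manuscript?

Count assignments avoiding every fixed point. For any j of the 5 authors fixed to their own manuscript, the other 5−j can be arranged in (5−j)! ways.
By inclusion–exclusion this is Σ_{j=0}^{5} (−1)^j C(5,j)·(5−j)!.
Computing: 120 − 120 + 60 − 20 + 5 − 1 = 44.

44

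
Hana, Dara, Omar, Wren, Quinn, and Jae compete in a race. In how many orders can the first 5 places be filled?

This is an ordered selection of 5 from 6: P(6,5).
That gives 6 × 5 × 4 × 3 × 2 = 720.

720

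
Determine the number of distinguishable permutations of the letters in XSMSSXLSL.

XSMSSXLSL has 9 letters with L appearing twice, S appearing 4 times, and X appearing twice.
The number of distinct arrangements is 9!/(4!·2!·2!) = 362880/96 = 3780.

3780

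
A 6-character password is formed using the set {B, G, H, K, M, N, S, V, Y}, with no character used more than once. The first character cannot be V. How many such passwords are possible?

The first character has 9−1 = 8 choices (anything except V).
The remaining 5 characters are filled from the other 8 symbols without repetition: 8 × 7 × 6 × 5 × 4 = 6720.
Total: 8 × 6720 = 53760.

53760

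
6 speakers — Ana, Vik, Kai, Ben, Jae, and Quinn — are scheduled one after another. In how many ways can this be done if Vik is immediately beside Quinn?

240

Treat {Vik, Quinn} as a single unit. There are 5 units to order, and the pair itself can be ordered 2 ways.
So the count is 2·(5)! = 240.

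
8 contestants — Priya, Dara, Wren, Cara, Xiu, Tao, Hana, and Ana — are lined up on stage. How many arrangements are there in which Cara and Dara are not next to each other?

30240

Of the 8! = 40320 arrangements, those with Cara and Dara adjacent number 2 × 7! = 10080 (treat the pair as a block with 2 internal orders).
Complementary counting: 40320 − 10080 = 30240.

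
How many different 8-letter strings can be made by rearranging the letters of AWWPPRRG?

5040

AWWPPRRG has 8 letters with P appearing twice, R appearing twice, and W appearing twice.
So there are 8! / (2!·2!·2!) = 5040 distinguishable arrangements.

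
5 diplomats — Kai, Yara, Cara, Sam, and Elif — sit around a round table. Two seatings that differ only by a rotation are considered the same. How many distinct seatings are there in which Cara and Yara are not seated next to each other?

All circular seatings of 5 people number (4)! = 24.
Those with Cara next to Yara: fuse the pair into one unit and seat 4 units around a circle — 2·(3)! = 12.
Subtracting, 24 − 12 = 12.

12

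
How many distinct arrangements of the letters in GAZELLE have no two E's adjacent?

900

Total arrangements of GAZELLE: 7!/(2!·2!) = 1260.
If the two E's are adjacent, glue them into one block, leaving 6 items to arrange: (6)!/(2!) = 360 ways.
Subtracting, 1260 − 360 = 900 arrangements keep the E's apart.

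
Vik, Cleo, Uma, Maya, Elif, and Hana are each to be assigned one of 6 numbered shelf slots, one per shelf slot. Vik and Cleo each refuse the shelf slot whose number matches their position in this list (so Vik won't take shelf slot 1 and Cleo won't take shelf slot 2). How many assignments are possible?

504

Let Aᵢ (for i ∈ {1, 2}) be the placements that put person i in their forbidden shelf slot. Any j of these fix j positions, leaving (6−j)! ways to fill the rest, and there are C(2,j) ways to pick which j.
By inclusion–exclusion, the number of valid placements is Σ_{j=0}^{2} (−1)^j C(2,j)·(6−j)!.
Computing: 720 − 240 + 24 = 504.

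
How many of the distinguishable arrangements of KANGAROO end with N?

1260

Fix N in the last position and arrange the remaining 7 letters.
Those 7 letters have A appearing twice and O appearing twice, giving (7)!/(2!·2!) = 1260.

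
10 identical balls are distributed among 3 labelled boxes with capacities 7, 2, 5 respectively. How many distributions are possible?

By stars and bars, unrestricted non-negative solutions to x_1+…+x_3 = 10 number C(10+2,2) = 66.
Subtract solutions that violate a single cap (substitute x_i' = x_i − (cap_i+1)): x_1 ≥ 8 gives C(4,2) = 6; x_2 ≥ 3 gives C(9,2) = 36; x_3 ≥ 6 gives C(6,2) = 15. Together 57.
Add back pairs where two caps are both exceeded: 0 + 0 + 3 = 3.
By inclusion–exclusion the count is 66 − 57 + 3 = 12.

12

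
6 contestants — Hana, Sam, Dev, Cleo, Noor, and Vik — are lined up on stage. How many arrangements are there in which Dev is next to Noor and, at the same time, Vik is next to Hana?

Treat {Dev,Noor} as one block (2 orders) and {Vik,Hana} as another (2 orders).
That leaves 4 units to arrange: 2 × 2 × 4! = 4 × 24 = 96.

96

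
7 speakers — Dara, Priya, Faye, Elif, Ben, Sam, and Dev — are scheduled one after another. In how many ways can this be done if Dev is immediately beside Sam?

1440

Glue Dev and Sam into one block (2 internal orders), leaving 6 units to arrange in a row.
That gives 2 × 6! = 2 × 720 = 1440.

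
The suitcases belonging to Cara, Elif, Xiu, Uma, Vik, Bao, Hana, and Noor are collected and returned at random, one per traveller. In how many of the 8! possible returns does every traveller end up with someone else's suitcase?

This is the derangement count D_8: permutations of 8 items with no fixed point.
By inclusion–exclusion this is Σ_{j=0}^{8} (−1)^j C(8,j)·(8−j)!.
Computing: 40320 − 40320 + 20160 − 6720 + 1680 − 336 + 56 − 8 + 1 = 14833.

14833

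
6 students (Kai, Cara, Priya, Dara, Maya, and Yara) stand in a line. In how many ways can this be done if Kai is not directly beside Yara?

There are 6! = 720 arrangements in all. If Kai and Yara are adjacent, merging them into one block gives 2·(5)! = 240 arrangements.
Complementary counting: 720 − 240 = 480.

480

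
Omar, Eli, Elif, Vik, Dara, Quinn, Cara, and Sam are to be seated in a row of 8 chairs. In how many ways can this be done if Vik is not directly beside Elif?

30240

Of the 8! = 40320 arrangements, those with Vik and Elif adjacent number 2 × 7! = 10080 (treat the pair as a block with 2 internal orders).
Complementary counting: 40320 − 10080 = 30240.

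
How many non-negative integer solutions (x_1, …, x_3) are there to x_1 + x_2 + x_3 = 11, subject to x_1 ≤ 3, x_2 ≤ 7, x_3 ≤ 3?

Without the upper bounds there are C(13,2) = 78 ways to split 11 among 3 variables.
Subtract solutions that violate a single cap (substitute x_i' = x_i − (cap_i+1)): x_1 ≥ 4 gives C(9,2) = 36; x_2 ≥ 8 gives C(5,2) = 10; x_3 ≥ 4 gives C(9,2) = 36. Together 82.
Add back pairs where two caps are both exceeded: 0 + 10 + 0 = 10.
By inclusion–exclusion the count is 78 − 82 + 10 = 6.

6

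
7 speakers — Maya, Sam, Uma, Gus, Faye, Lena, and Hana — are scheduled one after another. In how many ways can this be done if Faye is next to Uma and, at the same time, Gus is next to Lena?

Treat {Faye,Uma} as one block (2 orders) and {Gus,Lena} as another (2 orders).
That leaves 5 units to arrange: 2 × 2 × 5! = 4 × 120 = 480.

480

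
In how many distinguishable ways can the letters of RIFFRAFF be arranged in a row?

840

RIFFRAFF has 8 letters with F appearing 4 times and R appearing twice.
So there are 8! / (4!·2!) = 840 distinguishable arrangements.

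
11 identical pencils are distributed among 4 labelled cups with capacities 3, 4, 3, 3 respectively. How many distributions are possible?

Without the upper bounds there are C(14,3) = 364 ways to split 11 among 4 cups.
Subtract solutions that violate a single cap (substitute x_i' = x_i − (cap_i+1)): x_1 ≥ 4 gives C(10,3) = 120; x_2 ≥ 5 gives C(9,3) = 84; x_3 ≥ 4 gives C(10,3) = 120; x_4 ≥ 4 gives C(10,3) = 120. Together 444.
Add back pairs where two caps are both exceeded: 10 + 20 + 20 + 10 + 10 + 20 = 90.
By inclusion–exclusion the count is 364 − 444 + 90 = 10.

10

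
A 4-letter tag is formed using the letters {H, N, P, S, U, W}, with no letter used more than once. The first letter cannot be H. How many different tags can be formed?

300

The first letter has 6−1 = 5 choices (anything except H).
The remaining 3 letters are filled from the other 5 symbols without repetition: 5 × 4 × 3 = 60.
Total: 5 × 60 = 300.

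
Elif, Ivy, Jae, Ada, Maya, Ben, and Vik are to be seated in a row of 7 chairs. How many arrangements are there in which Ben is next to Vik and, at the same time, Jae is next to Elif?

Treat {Ben,Vik} as one block (2 orders) and {Jae,Elif} as another (2 orders).
That leaves 5 units to arrange: 2 × 2 × 5! = 4 × 120 = 480.

480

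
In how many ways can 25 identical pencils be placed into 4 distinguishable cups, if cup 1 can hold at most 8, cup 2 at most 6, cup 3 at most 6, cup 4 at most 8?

20

By stars and bars, unrestricted non-negative solutions to x_1+…+x_4 = 25 number C(25+3,3) = 3276.
Subtract solutions that violate a single cap (substitute x_i' = x_i − (cap_i+1)): x_1 ≥ 9 gives C(19,3) = 969; x_2 ≥ 7 gives C(21,3) = 1330; x_3 ≥ 7 gives C(21,3) = 1330; x_4 ≥ 9 gives C(19,3) = 969. Together 4598.
Add back pairs where two caps are both exceeded: 220 + 220 + 120 + 364 + 220 + 220 = 1364.
Subtract triples: 10 + 1 + 1 + 10 = 22.
By inclusion–exclusion the count is 3276 − 4598 + 1364 − 22 = 20.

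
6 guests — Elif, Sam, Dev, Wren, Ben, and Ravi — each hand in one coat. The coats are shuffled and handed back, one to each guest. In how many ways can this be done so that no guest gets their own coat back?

265

This is the derangement count D_6: permutations of 6 items with no fixed point.
By inclusion–exclusion this is Σ_{j=0}^{6} (−1)^j C(6,j)·(6−j)!.
Computing: 720 − 720 + 360 − 120 + 30 − 6 + 1 = 265.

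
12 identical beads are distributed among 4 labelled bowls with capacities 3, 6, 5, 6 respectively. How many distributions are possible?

Without the upper bounds there are C(15,3) = 455 ways to split 12 among 4 bowls.
Subtract solutions that violate a single cap (substitute x_i' = x_i − (cap_i+1)): x_1 ≥ 4 gives C(11,3) = 165; x_2 ≥ 7 gives C(8,3) = 56; x_3 ≥ 6 gives C(9,3) = 84; x_4 ≥ 7 gives C(8,3) = 56. Together 361.
Add back pairs where two caps are both exceeded: 4 + 10 + 4 + 0 + 0 + 0 = 18.
By inclusion–exclusion the count is 455 − 361 + 18 = 112.

112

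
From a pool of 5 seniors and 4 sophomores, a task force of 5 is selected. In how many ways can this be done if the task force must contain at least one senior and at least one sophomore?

With no constraint there are C(9,5) = 126 possible selections.
Subtract selections that omit an entire group: no seniors → C(4,5) = 0; no sophomores → C(5,5) = 1.
Both groups omitted at once is impossible, so 126 − 1 = 125.

125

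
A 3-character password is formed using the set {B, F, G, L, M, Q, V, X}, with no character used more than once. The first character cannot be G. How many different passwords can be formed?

The first character has 8−1 = 7 choices (anything except G).
The remaining 2 characters are filled from the other 7 symbols without repetition: 7 × 6 = 42.
Total: 7 × 42 = 294.

294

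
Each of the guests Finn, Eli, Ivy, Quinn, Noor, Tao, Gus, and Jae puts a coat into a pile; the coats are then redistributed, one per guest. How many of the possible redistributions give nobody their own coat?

14833

This is the derangement count D_8: permutations of 8 items with no fixed point.
By inclusion–exclusion this is Σ_{j=0}^{8} (−1)^j C(8,j)·(8−j)!.
Computing: 40320 − 40320 + 20160 − 6720 + 1680 − 336 + 56 − 8 + 1 = 14833.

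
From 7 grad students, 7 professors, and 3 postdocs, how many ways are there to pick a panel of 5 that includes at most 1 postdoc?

5005

Split by how many postdocs are chosen (0 through 1).
Sum: C(3,0)·C(14,5) + C(3,1)·C(14,4) = 2002 + 3003 = 5005.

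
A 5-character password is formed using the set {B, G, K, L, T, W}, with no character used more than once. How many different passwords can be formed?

720

With no repetition, fill the 5 characters in order: 6 choices, then 5, down to 2.
That product is 6 × 5 × 4 × 3 × 2 = 720.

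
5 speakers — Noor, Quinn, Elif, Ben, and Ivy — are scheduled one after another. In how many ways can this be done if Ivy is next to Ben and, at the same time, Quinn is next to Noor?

24

Treat {Ivy,Ben} as one block (2 orders) and {Quinn,Noor} as another (2 orders).
That leaves 3 units to arrange: 2 × 2 × 3! = 4 × 6 = 24.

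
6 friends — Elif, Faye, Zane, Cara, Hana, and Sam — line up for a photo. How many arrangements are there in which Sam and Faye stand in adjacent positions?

240

Treat {Sam, Faye} as a single unit. There are 5 units to order, and the pair itself can be ordered 2 ways.
That gives 2 × 5! = 2 × 120 = 240.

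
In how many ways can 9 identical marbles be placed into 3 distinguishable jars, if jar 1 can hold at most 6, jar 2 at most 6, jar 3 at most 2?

Without the upper bounds there are C(11,2) = 55 ways to split 9 among 3 jars.
Subtract solutions that violate a single cap (substitute x_i' = x_i − (cap_i+1)): x_1 ≥ 7 gives C(4,2) = 6; x_2 ≥ 7 gives C(4,2) = 6; x_3 ≥ 3 gives C(8,2) = 28. Together 40.
No two caps can be exceeded simultaneously, so the pair terms are all 0.
By inclusion–exclusion the count is 55 − 40 + 0 = 15.

15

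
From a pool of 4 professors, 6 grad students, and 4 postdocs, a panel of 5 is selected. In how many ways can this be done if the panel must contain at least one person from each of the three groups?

Total 5-person selections from all 14: C(14,5) = 2002.
Selections missing a whole group: no professors → C(10,5) = 252; no grad students → C(8,5) = 56; no postdocs → C(10,5) = 252.
Add back selections omitting two groups (i.e. drawn from a single group): C(4,5) + C(6,5) + C(4,5) = 6.
By inclusion–exclusion: 2002 − 560 + 6 = 1448.

1448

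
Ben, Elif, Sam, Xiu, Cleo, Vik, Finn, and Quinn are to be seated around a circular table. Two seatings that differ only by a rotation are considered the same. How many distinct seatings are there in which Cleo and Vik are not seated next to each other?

3600

All circular seatings of 8 people number (7)! = 5040.
Those with Cleo next to Vik: fuse the pair into one unit and seat 7 units around a circle — 2·(6)! = 1440.
Subtracting, 5040 − 1440 = 3600.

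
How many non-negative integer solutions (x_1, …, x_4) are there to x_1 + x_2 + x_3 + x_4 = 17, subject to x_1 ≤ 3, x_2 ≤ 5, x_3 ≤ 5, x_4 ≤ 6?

By stars and bars, unrestricted non-negative solutions to x_1+…+x_4 = 17 number C(17+3,3) = 1140.
Subtract solutions that violate a single cap (substitute x_i' = x_i − (cap_i+1)): x_1 ≥ 4 gives C(16,3) = 560; x_2 ≥ 6 gives C(14,3) = 364; x_3 ≥ 6 gives C(14,3) = 364; x_4 ≥ 7 gives C(13,3) = 286. Together 1574.
Add back pairs where two caps are both exceeded: 120 + 120 + 84 + 56 + 35 + 35 = 450.
Subtract triples: 4 + 1 + 1 + 0 = 6.
By inclusion–exclusion the count is 1140 − 1574 + 450 − 6 = 10.

10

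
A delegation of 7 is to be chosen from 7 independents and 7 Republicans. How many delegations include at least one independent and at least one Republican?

3430

Unrestricted: C(14,7) = 3432 ways to pick any 7 of the 14.
Subtract selections that omit an entire group: no independents → C(7,7) = 1; no Republicans → C(7,7) = 1.
Both groups omitted at once is impossible, so 3432 − 2 = 3430.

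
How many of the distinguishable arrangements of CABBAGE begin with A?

With the first slot taken by A, it remains to arrange the other 6 letters (CBBAGE).
Those 6 letters have B appearing twice, giving (6)!/(2!) = 360.

360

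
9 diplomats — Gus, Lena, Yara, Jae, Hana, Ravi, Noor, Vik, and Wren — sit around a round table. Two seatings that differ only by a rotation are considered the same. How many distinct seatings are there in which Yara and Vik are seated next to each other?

Treat {Yara, Vik} as one unit (2 internal orders) and seat the resulting 8 units around the table: (7)! circular arrangements.
So 2 × (7)! = 2 × 5040 = 10080.

10080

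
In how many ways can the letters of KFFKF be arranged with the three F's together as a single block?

3

Treat the 3 copies of F as a single block. The multiset to arrange is then {FFF, K, K}, 3 items in all.
That gives (3)!/(2!) = 3 arrangements.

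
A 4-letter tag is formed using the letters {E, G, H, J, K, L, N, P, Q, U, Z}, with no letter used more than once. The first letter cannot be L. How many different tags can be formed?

7200

The first letter has 11−1 = 10 choices (anything except L).
The remaining 3 letters are filled from the other 10 symbols without repetition: 10 × 9 × 8 = 720.
Total: 10 × 720 = 7200.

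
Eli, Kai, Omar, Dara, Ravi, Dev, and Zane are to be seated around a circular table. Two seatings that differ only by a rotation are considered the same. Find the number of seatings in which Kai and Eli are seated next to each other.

Treat {Kai, Eli} as one unit (2 internal orders) and seat the resulting 6 units around the table: (5)! circular arrangements.
So 2 × (5)! = 2 × 120 = 240.

240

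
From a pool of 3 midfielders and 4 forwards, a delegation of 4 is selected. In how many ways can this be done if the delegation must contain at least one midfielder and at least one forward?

34

Unrestricted: C(7,4) = 35 ways to pick any 4 of the 7.
Selections missing a whole group: no midfielders → C(4,4) = 1; no forwards → C(3,4) = 0.
Both groups omitted at once is impossible, so 35 − 1 = 34.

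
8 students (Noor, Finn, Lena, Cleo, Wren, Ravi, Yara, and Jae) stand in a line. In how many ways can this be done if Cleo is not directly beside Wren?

30240

There are 8! = 40320 arrangements in all. If Cleo and Wren are adjacent, merging them into one block gives 2·(7)! = 10080 arrangements.
Complementary counting: 40320 − 10080 = 30240.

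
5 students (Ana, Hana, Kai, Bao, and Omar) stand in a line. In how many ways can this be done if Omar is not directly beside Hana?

72

There are 5! = 120 arrangements in all. If Omar and Hana are adjacent, merging them into one block gives 2·(4)! = 48 arrangements.
So 120 − 48 = 72 arrangements keep them apart.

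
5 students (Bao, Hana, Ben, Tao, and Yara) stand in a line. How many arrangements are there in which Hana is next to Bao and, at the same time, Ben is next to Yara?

24

Treat {Hana,Bao} as one block (2 orders) and {Ben,Yara} as another (2 orders).
That leaves 3 units to arrange: 2 × 2 × 3! = 4 × 6 = 24.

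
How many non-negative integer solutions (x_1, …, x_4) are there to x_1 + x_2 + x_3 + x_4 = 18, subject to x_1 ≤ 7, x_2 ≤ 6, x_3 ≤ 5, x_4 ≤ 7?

115

Without the upper bounds there are C(21,3) = 1330 ways to split 18 among 4 variables.
Subtract solutions that violate a single cap (substitute x_i' = x_i − (cap_i+1)): x_1 ≥ 8 gives C(13,3) = 286; x_2 ≥ 7 gives C(14,3) = 364; x_3 ≥ 6 gives C(15,3) = 455; x_4 ≥ 8 gives C(13,3) = 286. Together 1391.
Add back pairs where two caps are both exceeded: 20 + 35 + 10 + 56 + 20 + 35 = 176.
By inclusion–exclusion the count is 1330 − 1391 + 176 = 115.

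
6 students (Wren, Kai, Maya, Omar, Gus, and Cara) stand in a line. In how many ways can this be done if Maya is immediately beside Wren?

Glue Maya and Wren into one block (2 internal orders), leaving 5 units to arrange in a row.
That gives 2 × 5! = 2 × 120 = 240.

240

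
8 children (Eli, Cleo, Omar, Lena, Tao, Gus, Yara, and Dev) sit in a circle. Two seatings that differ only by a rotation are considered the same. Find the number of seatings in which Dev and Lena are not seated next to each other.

Without the restriction there are (7)! = 5040 seatings.
Those with Dev next to Lena: fuse the pair into one unit and seat 7 units around a circle — 2·(6)! = 1440.
Subtracting, 5040 − 1440 = 3600.

3600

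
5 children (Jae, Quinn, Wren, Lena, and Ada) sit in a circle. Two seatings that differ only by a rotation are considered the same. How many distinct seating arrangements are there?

Fix one person's seat to break rotational symmetry; the remaining 4 people can be arranged in (4)! = 24 ways.

24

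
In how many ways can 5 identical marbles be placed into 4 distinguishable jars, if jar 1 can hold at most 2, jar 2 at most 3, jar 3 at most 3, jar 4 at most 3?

Ignoring the caps, the number of non-negative solutions to x_1+…+x_4 = 5 is C(8,3) = 56.
Subtract solutions that violate a single cap (substitute x_i' = x_i − (cap_i+1)): x_1 ≥ 3 gives C(5,3) = 10; x_2 ≥ 4 gives C(4,3) = 4; x_3 ≥ 4 gives C(4,3) = 4; x_4 ≥ 4 gives C(4,3) = 4. Together 22.
No two caps can be exceeded simultaneously, so the pair terms are all 0.
By inclusion–exclusion the count is 56 − 22 + 0 = 34.

34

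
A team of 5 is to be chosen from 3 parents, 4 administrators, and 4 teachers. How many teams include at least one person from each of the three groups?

Unrestricted: C(11,5) = 462 ways to pick any 5 of the 11.
Subtract selections that omit an entire group: no parents → C(8,5) = 56; no administrators → C(7,5) = 21; no teachers → C(7,5) = 21.
Add back selections omitting two groups (i.e. drawn from a single group): C(3,5) + C(4,5) + C(4,5) = 0.
By inclusion–exclusion: 462 − 98 + 0 = 364.

364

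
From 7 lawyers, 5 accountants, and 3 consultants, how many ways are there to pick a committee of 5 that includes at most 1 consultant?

Split by how many consultants are chosen (0 through 1).
Sum: C(3,0)·C(12,5) + C(3,1)·C(12,4) = 792 + 1485 = 2277.

2277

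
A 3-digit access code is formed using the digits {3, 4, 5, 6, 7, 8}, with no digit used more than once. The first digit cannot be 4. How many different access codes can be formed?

The first digit has 6−1 = 5 choices (anything except 4).
The remaining 2 digits are filled from the other 5 symbols without repetition: 5 × 4 = 20.
Total: 5 × 20 = 100.

100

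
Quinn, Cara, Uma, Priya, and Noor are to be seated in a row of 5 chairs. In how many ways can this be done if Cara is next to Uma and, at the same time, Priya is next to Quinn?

24

Treat {Cara,Uma} as one block (2 orders) and {Priya,Quinn} as another (2 orders).
That leaves 3 units to arrange: 2 × 2 × 3! = 4 × 6 = 24.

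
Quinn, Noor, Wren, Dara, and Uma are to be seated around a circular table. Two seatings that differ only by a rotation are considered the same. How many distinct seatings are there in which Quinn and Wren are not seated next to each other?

All circular seatings of 5 people number (4)! = 24.
Seatings with Quinn beside Wren: treat them as a block with 2 internal orders, giving 2 × (3)! = 12.
Subtracting, 24 − 12 = 12.

12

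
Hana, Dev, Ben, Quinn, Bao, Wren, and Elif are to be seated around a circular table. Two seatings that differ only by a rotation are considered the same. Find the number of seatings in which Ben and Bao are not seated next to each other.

Without the restriction there are (6)! = 720 seatings.
Those with Ben next to Bao: fuse the pair into one unit and seat 6 units around a circle — 2·(5)! = 240.
Subtracting, 720 − 240 = 480.

480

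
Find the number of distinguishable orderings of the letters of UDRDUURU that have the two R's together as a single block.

105

Treat the 2 copies of R as a single block. The multiset to arrange is then {RR, D, D, U, U, U, U}, 7 items in all.
That gives (7)!/(4!·2!) = 105 arrangements.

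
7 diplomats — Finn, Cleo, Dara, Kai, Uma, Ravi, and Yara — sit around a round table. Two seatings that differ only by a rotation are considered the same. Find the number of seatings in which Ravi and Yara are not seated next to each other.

Without the restriction there are (6)! = 720 seatings.
Those with Ravi next to Yara: fuse the pair into one unit and seat 6 units around a circle — 2·(5)! = 240.
Subtracting, 720 − 240 = 480.

480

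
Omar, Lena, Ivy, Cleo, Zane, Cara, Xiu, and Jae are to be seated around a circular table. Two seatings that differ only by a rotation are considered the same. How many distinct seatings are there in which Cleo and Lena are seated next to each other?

1440

Treat {Cleo, Lena} as one unit (2 internal orders) and seat the resulting 7 units around the table: (6)! circular arrangements.
So 2 × (6)! = 2 × 720 = 1440.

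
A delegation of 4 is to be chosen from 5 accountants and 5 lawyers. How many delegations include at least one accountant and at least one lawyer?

200

Unrestricted: C(10,4) = 210 ways to pick any 4 of the 10.
Subtract selections that omit an entire group: no accountants → C(5,4) = 5; no lawyers → C(5,4) = 5.
Both groups omitted at once is impossible, so 210 − 10 = 200.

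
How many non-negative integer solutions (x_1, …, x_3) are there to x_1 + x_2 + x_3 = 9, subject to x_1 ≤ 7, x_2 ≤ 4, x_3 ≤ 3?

Without the upper bounds there are C(11,2) = 55 ways to split 9 among 3 variables.
Subtract solutions that violate a single cap (substitute x_i' = x_i − (cap_i+1)): x_1 ≥ 8 gives C(3,2) = 3; x_2 ≥ 5 gives C(6,2) = 15; x_3 ≥ 4 gives C(7,2) = 21. Together 39.
Add back pairs where two caps are both exceeded: 0 + 0 + 1 = 1.
By inclusion–exclusion the count is 55 − 39 + 1 = 17.

17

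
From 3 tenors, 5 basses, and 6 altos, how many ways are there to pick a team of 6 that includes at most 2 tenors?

Split by how many tenors are chosen (0 through 2).
Sum: C(3,0)·C(11,6) + C(3,1)·C(11,5) + C(3,2)·C(11,4) = 462 + 1386 + 990 = 2838.

2838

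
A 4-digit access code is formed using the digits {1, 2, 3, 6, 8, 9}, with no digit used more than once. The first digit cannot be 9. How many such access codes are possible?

The first digit has 6−1 = 5 choices (anything except 9).
The remaining 3 digits are filled from the other 5 symbols without repetition: 5 × 4 × 3 = 60.
Total: 5 × 60 = 300.

300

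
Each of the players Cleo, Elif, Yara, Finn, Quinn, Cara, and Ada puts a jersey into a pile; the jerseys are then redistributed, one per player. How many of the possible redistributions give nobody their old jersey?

Let Aᵢ be the assignments in which player i gets their old jersey. We want the size of the complement of A₁∪…∪A_7.
By inclusion–exclusion this is Σ_{j=0}^{7} (−1)^j C(7,j)·(7−j)!.
Computing: 5040 − 5040 + 2520 − 840 + 210 − 42 + 7 − 1 = 1854.

1854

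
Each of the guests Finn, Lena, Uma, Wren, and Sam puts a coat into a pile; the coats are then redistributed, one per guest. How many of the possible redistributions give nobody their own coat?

44

Let Aᵢ be the assignments in which guest i gets their own coat. We want the size of the complement of A₁∪…∪A_5.
By inclusion–exclusion this is Σ_{j=0}^{5} (−1)^j C(5,j)·(5−j)!.
Computing: 120 − 120 + 60 − 20 + 5 − 1 = 44.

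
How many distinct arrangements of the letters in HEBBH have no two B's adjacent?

18

There are 5!/(2!·2!) = 30 arrangements of HEBBH in total.
Arrangements with the B's together: treat BB as one letter, giving (4)!/(2!) = 12.
Subtracting, 30 − 12 = 18 arrangements keep the B's apart.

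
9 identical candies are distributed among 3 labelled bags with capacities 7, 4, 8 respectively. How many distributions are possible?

Without the upper bounds there are C(11,2) = 55 ways to split 9 among 3 bags.
Subtract solutions that violate a single cap (substitute x_i' = x_i − (cap_i+1)): x_1 ≥ 8 gives C(3,2) = 3; x_2 ≥ 5 gives C(6,2) = 15; x_3 ≥ 9 gives C(2,2) = 1. Together 19.
No two caps can be exceeded simultaneously, so the pair terms are all 0.
By inclusion–exclusion the count is 55 − 19 + 0 = 36.

36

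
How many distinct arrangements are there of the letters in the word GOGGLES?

840

The 7 letters of GOGGLES have repeats: G appearing 3 times.
Dividing 7! = 5040 by 3! = 6 for the repeated letters gives 840.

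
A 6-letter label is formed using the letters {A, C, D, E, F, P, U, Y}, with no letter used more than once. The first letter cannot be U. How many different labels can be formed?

The first letter has 8−1 = 7 choices (anything except U).
The remaining 5 letters are filled from the other 7 symbols without repetition: 7 × 6 × 5 × 4 × 3 = 2520.
Total: 7 × 2520 = 17640.

17640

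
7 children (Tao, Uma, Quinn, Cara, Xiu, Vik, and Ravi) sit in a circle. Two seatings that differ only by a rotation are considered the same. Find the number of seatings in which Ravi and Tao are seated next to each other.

240

Glue Ravi and Tao into a block (2 internal orders). Seating 6 units around a circle gives (5)! arrangements.
So 2 × (5)! = 2 × 120 = 240.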